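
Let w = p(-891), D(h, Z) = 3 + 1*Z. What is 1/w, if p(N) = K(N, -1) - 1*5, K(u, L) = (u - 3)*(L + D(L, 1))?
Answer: -1/2687 ≈ -0.00037216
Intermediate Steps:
D(h, Z) = 3 + Z
K(u, L) = (-3 + u)*(4 + L) (K(u, L) = (u - 3)*(L + (3 + 1)) = (-3 + u)*(L + 4) = (-3 + u)*(4 + L))
p(N) = -14 + 3*N (p(N) = (-12 - 3*(-1) + 4*N - N) - 1*5 = (-12 + 3 + 4*N - N) - 5 = (-9 + 3*N) - 5 = -14 + 3*N)
w = -2687 (w = -14 + 3*(-891) = -14 - 2673 = -2687)
1/w = 1/(-2687) = -1/2687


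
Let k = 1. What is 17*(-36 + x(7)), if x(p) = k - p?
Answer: -714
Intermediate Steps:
x(p) = 1 - p
17*(-36 + x(7)) = 17*(-36 + (1 - 1*7)) = 17*(-36 + (1 - 7)) = 17*(-36 - 6) = 17*(-42) = -714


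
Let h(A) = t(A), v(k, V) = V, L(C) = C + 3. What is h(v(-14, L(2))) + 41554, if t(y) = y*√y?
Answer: 41554 + 5*√5 ≈ 41565.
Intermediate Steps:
L(C) = 3 + C
t(y) = y^(3/2)
h(A) = A^(3/2)
h(v(-14, L(2))) + 41554 = (3 + 2)^(3/2) + 41554 = 5^(3/2) + 41554 = 5*√5 + 41554 = 41554 + 5*√5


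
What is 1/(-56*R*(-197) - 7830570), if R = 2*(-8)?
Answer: -1/8007082 ≈ -1.2489e-7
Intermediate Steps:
R = -16
1/(-56*R*(-197) - 7830570) = 1/(-56*(-16)*(-197) - 7830570) = 1/(896*(-197) - 7830570) = 1/(-176512 - 7830570) = 1/(-8007082) = -1/8007082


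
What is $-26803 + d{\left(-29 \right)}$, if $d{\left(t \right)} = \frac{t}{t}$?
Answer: $-26802$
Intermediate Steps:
$d{\left(t \right)} = 1$
$-26803 + d{\left(-29 \right)} = -26803 + 1 = -26802$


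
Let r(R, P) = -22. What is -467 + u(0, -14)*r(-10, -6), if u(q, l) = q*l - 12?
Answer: -203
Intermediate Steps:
u(q, l) = -12 + l*q (u(q, l) = l*q - 12 = -12 + l*q)
-467 + u(0, -14)*r(-10, -6) = -467 + (-12 - 14*0)*(-22) = -467 + (-12 + 0)*(-22) = -467 - 12*(-22) = -467 + 264 = -203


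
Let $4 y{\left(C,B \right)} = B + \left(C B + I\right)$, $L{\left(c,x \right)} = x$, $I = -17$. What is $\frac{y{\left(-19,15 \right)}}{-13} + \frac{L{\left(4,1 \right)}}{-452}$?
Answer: $\frac{16209}{2938} \approx 5.517$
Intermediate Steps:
$y{\left(C,B \right)} = - \frac{17}{4} + \frac{B}{4} + \frac{B C}{4}$ ($y{\left(C,B \right)} = \frac{B + \left(C B - 17\right)}{4} = \frac{B + \left(B C - 17\right)}{4} = \frac{B + \left(-17 + B C\right)}{4} = \frac{-17 + B + B C}{4} = - \frac{17}{4} + \frac{B}{4} + \frac{B C}{4}$)
$\frac{y{\left(-19,15 \right)}}{-13} + \frac{L{\left(4,1 \right)}}{-452} = \frac{- \frac{17}{4} + \frac{1}{4} \cdot 15 + \frac{1}{4} \cdot 15 \left(-19\right)}{-13} + 1 \frac{1}{-452} = \left(- \frac{17}{4} + \frac{15}{4} - \frac{285}{4}\right) \left(- \frac{1}{13}\right) + 1 \left(- \frac{1}{452}\right) = \left(- \frac{287}{4}\right) \left(- \frac{1}{13}\right) - \frac{1}{452} = \frac{287}{52} - \frac{1}{452} = \frac{16209}{2938}$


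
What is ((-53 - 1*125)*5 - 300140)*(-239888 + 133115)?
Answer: 32141876190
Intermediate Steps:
((-53 - 1*125)*5 - 300140)*(-239888 + 133115) = ((-53 - 125)*5 - 300140)*(-106773) = (-178*5 - 300140)*(-106773) = (-890 - 300140)*(-106773) = -301030*(-106773) = 32141876190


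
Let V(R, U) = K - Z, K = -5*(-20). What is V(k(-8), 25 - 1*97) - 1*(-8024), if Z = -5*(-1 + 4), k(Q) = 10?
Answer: 8139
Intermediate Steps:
K = 100
Z = -15 (Z = -5*3 = -15)
V(R, U) = 115 (V(R, U) = 100 - 1*(-15) = 100 + 15 = 115)
V(k(-8), 25 - 1*97) - 1*(-8024) = 115 - 1*(-8024) = 115 + 8024 = 8139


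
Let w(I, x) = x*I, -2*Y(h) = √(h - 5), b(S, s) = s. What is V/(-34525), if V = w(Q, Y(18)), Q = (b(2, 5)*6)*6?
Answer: 18*√13/6905 ≈ 0.0093990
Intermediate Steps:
Y(h) = -√(-5 + h)/2 (Y(h) = -√(h - 5)/2 = -√(-5 + h)/2)
Q = 180 (Q = (5*6)*6 = 30*6 = 180)
w(I, x) = I*x
V = -90*√13 (V = 180*(-√(-5 + 18)/2) = 180*(-√13/2) = -90*√13 ≈ -324.50)
V/(-34525) = -90*√13/(-34525) = -90*√13*(-1/34525) = 18*√13/6905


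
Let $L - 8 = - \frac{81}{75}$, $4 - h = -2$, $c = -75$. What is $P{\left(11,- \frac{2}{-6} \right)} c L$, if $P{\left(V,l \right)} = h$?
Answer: $-3114$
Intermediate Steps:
$h = 6$ ($h = 4 - -2 = 4 + 2 = 6$)
$P{\left(V,l \right)} = 6$
$L = \frac{173}{25}$ ($L = 8 - \frac{81}{75} = 8 - \frac{27}{25} = \frac{173}{25} \approx 6.92$)
$P{\left(11,- \frac{2}{-6} \right)} c L = 6 \left(-75\right) \frac{173}{25} = \left(-450\right) \frac{173}{25} = -3114$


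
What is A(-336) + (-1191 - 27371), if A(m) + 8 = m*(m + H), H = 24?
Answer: 76262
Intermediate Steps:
A(m) = -8 + m*(24 + m) (A(m) = -8 + m*(m + 24) = -8 + m*(24 + m))
A(-336) + (-1191 - 27371) = (-8 + (-336)² + 24*(-336)) + (-1191 - 27371) = (-8 + 112896 - 8064) - 28562 = 104824 - 28562 = 76262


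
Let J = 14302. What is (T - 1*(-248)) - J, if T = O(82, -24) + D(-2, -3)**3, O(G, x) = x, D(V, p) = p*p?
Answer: -13349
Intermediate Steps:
D(V, p) = p**2
T = 705 (T = -24 + ((-3)**2)**3 = -24 + 9**3 = -24 + 729 = 705)
(T - 1*(-248)) - J = (705 - 1*(-248)) - 1*14302 = (705 + 248) - 14302 = 953 - 14302 = -13349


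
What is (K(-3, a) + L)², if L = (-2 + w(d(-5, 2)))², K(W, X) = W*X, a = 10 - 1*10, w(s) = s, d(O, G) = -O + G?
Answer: 625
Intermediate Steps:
d(O, G) = G - O
a = 0 (a = 10 - 10 = 0)
L = 25 (L = (-2 + (2 - 1*(-5)))² = (-2 + (2 + 5))² = (-2 + 7)² = 5² = 25)
(K(-3, a) + L)² = (-3*0 + 25)² = (0 + 25)² = 25² = 625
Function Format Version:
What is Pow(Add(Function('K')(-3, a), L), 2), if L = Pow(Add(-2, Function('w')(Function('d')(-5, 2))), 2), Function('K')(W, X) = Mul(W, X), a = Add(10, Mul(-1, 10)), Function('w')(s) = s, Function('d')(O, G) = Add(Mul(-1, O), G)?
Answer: 625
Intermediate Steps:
Function('d')(O, G) = Add(G, Mul(-1, O))
a = 0 (a = Add(10, -10) = 0)
L = 25 (L = Pow(Add(-2, Add(2, Mul(-1, -5))), 2) = Pow(Add(-2, Add(2, 5)), 2) = Pow(Add(-2, 7), 2) = Pow(5, 2) = 25)
Pow(Add(Function('K')(-3, a), L), 2) = Pow(Add(Mul(-3, 0), 25), 2) = Pow(Add(0, 25), 2) = Pow(25, 2) = 625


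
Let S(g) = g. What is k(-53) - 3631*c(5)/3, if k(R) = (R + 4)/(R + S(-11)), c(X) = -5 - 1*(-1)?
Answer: 929683/192 ≈ 4842.1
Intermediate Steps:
c(X) = -4 (c(X) = -5 + 1 = -4)
k(R) = (4 + R)/(-11 + R) (k(R) = (R + 4)/(R - 11) = (4 + R)/(-11 + R))
k(-53) - 3631*c(5)/3 = (4 - 53)/(-11 - 53) - (-14524)/3 = -49/(-64) - (-14524)/3 = -1/64*(-49) - 3631*(-4/3) = 49/64 + 14524/3 = 929683/192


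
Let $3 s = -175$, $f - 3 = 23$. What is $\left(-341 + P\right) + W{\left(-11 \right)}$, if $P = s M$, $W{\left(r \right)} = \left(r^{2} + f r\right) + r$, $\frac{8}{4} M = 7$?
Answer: $- \frac{4327}{6} \approx -721.17$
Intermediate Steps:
$M = \frac{7}{2}$ ($M = \frac{1}{2} \cdot 7 = \frac{7}{2} \approx 3.5$)
$f = 26$ ($f = 3 + 23 = 26$)
$s = - \frac{175}{3}$ ($s = \frac{1}{3} \left(-175\right) = - \frac{175}{3} \approx -58.333$)
$W{\left(r \right)} = r^{2} + 27 r$ ($W{\left(r \right)} = \left(r^{2} + 26 r\right) + r = r^{2} + 27 r$)
$P = - \frac{1225}{6}$ ($P = \left(- \frac{175}{3}\right) \frac{7}{2} = - \frac{1225}{6} \approx -204.17$)
$\left(-341 + P\right) + W{\left(-11 \right)} = \left(-341 - \frac{1225}{6}\right) - 11 \left(27 - 11\right) = - \frac{3271}{6} - 176 = - \frac{4327}{6}$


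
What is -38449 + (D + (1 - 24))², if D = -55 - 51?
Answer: -21808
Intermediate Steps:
D = -106
-38449 + (D + (1 - 24))² = -38449 + (-106 + (1 - 24))² = -38449 + (-106 - 23)² = -38449 + (-129)² = -38449 + 16641 = -21808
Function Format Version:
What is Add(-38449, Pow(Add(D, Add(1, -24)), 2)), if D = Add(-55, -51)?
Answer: -21808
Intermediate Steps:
D = -106
Add(-38449, Pow(Add(D, Add(1, -24)), 2)) = Add(-38449, Pow(Add(-106, Add(1, -24)), 2)) = Add(-38449, Pow(Add(-106, -23), 2)) = Add(-38449, Pow(-129, 2)) = Add(-38449, 16641) = -21808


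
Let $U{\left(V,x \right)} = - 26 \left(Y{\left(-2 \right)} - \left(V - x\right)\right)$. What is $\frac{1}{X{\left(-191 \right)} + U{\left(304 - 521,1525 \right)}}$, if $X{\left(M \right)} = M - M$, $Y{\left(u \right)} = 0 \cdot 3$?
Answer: $- \frac{1}{45292} \approx -2.2079 \cdot 10^{-5}$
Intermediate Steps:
$Y{\left(u \right)} = 0$
$X{\left(M \right)} = 0$
$U{\left(V,x \right)} = - 26 x + 26 V$ ($U{\left(V,x \right)} = - 26 \left(0 - \left(V - x\right)\right) = - 26 \left(x - V\right) = - 26 x + 26 V$)
$\frac{1}{X{\left(-191 \right)} + U{\left(304 - 521,1525 \right)}} = \frac{1}{0 + \left(\left(-26\right) 1525 + 26 \left(304 - 521\right)\right)} = \frac{1}{0 - \left(39650 - 26 \left(304 - 521\right)\right)} = \frac{1}{0 + \left(-39650 + 26 \left(-217\right)\right)} = \frac{1}{0 - 45292} = \frac{1}{-45292} = - \frac{1}{45292}$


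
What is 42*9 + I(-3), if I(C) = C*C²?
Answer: 351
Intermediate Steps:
I(C) = C³
42*9 + I(-3) = 42*9 + (-3)³ = 378 - 27 = 351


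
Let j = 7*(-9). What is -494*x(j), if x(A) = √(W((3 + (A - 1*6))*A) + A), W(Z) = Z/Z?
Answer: -494*I*√62 ≈ -3889.8*I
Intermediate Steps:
W(Z) = 1
j = -63
x(A) = √(1 + A)
-494*x(j) = -494*√(1 - 63) = -494*I*√62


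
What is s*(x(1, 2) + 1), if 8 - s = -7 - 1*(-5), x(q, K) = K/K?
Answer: 20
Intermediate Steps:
x(q, K) = 1
s = 10 (s = 8 - (-7 - 1*(-5)) = 8 - (-7 + 5) = 8 - 1*(-2) = 8 + 2 = 10)
s*(x(1, 2) + 1) = 10*(1 + 1) = 10*2 = 20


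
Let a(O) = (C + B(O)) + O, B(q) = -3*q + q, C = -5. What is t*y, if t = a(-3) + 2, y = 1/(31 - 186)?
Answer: 0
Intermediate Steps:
B(q) = -2*q
y = -1/155 (y = 1/(-155) = -1/155 ≈ -0.0064516)
a(O) = -5 - O (a(O) = (-5 - 2*O) + O = -5 - O)
t = 0 (t = (-5 - 1*(-3)) + 2 = (-5 + 3) + 2 = -2 + 2 = 0)
t*y = 0*(-1/155) = 0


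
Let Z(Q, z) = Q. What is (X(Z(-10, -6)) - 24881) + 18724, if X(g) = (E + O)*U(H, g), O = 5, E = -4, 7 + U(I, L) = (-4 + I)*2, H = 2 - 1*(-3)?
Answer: -6162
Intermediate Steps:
H = 5 (H = 2 + 3 = 5)
U(I, L) = -15 + 2*I (U(I, L) = -7 + (-4 + I)*2 = -7 + (-8 + 2*I) = -15 + 2*I)
X(g) = -5 (X(g) = (-4 + 5)*(-15 + 2*5) = 1*(-15 + 10) = 1*(-5) = -5)
(X(Z(-10, -6)) - 24881) + 18724 = (-5 - 24881) + 18724 = -24886 + 18724 = -6162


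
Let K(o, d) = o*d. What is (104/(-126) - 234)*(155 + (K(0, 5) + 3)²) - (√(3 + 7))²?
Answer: -2426846/63 ≈ -38521.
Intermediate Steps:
K(o, d) = d*o
(104/(-126) - 234)*(155 + (K(0, 5) + 3)²) - (√(3 + 7))² = (104/(-126) - 234)*(155 + (5*0 + 3)²) - (√(3 + 7))² = (104*(-1/126) - 234)*(155 + (0 + 3)²) - (√10)² = (-52/63 - 234)*(155 + 3²) - 1*10 = -14794*(155 + 9)/63 - 10 = -14794/63*164 - 10 = -2426216/63 - 10 = -2426846/63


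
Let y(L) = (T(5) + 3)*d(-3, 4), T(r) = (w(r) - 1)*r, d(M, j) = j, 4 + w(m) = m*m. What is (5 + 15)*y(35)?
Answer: 8240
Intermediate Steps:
w(m) = -4 + m² (w(m) = -4 + m*m = -4 + m²)
T(r) = r*(-5 + r²) (T(r) = ((-4 + r²) - 1)*r = (-5 + r²)*r = r*(-5 + r²))
y(L) = 412 (y(L) = (5*(-5 + 5²) + 3)*4 = (5*(-5 + 25) + 3)*4 = (5*20 + 3)*4 = (100 + 3)*4 = 103*4 = 412)
(5 + 15)*y(35) = (5 + 15)*412 = 20*412 = 8240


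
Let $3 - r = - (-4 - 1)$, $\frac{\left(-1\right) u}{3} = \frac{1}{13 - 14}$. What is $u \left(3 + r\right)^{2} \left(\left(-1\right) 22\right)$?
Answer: $-66$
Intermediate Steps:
$u = 3$ ($u = - \frac{3}{13 - 14} = - \frac{3}{-1} = \left(-3\right) \left(-1\right) = 3$)
$r = -2$ ($r = 3 - - (-4 - 1) = 3 - \left(-1\right) \left(-5\right) = 3 - 5 = -2$)
$u \left(3 + r\right)^{2} \left(\left(-1\right) 22\right) = 3 \left(3 - 2\right)^{2} \left(\left(-1\right) 22\right) = 3 \cdot 1^{2} \left(-22\right) = 3 \cdot 1 \left(-22\right) = 3 \left(-22\right) = -66$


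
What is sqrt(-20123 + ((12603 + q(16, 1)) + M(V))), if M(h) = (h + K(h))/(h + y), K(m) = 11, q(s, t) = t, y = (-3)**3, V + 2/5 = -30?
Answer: 4*I*sqrt(38706542)/287 ≈ 86.71*I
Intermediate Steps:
V = -152/5 (V = -2/5 - 30 = -152/5 ≈ -30.400)
y = -27
M(h) = (11 + h)/(-27 + h) (M(h) = (h + 11)/(h - 27) = (11 + h)/(-27 + h))
sqrt(-20123 + ((12603 + q(16, 1)) + M(V))) = sqrt(-20123 + ((12603 + 1) + (11 - 152/5)/(-27 - 152/5))) = sqrt(-20123 + (12604 - 97/5/(-287/5))) = sqrt(-20123 + (12604 - 5/287*(-97/5))) = sqrt(-20123 + (12604 + 97/287)) = sqrt(-20123 + 3617445/287) = sqrt(-2157856/287) = 4*I*sqrt(38706542)/287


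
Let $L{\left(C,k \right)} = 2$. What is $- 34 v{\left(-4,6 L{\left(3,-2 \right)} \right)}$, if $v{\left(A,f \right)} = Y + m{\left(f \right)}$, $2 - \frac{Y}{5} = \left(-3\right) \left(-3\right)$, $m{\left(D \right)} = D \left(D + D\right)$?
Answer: $-8602$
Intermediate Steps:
$m{\left(D \right)} = 2 D^{2}$ ($m{\left(D \right)} = D 2 D = 2 D^{2}$)
$Y = -35$ ($Y = 10 - 5 \left(\left(-3\right) \left(-3\right)\right) = 10 - 45 = -35$)
$v{\left(A,f \right)} = -35 + 2 f^{2}$
$- 34 v{\left(-4,6 L{\left(3,-2 \right)} \right)} = - 34 \left(-35 + 2 \left(6 \cdot 2\right)^{2}\right) = - 34 \left(-35 + 2 \cdot 12^{2}\right) = - 34 \left(-35 + 2 \cdot 144\right) = - 34 \left(-35 + 288\right) = \left(-34\right) 253 = -8602$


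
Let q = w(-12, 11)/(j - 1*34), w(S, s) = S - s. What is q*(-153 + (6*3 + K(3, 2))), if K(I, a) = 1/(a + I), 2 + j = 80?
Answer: 7751/110 ≈ 70.464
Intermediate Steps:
j = 78 (j = -2 + 80 = 78)
K(I, a) = 1/(I + a)
q = -23/44 (q = (-12 - 1*11)/(78 - 1*34) = (-12 - 11)/(78 - 34) = -23/44 ≈ -0.52273)
q*(-153 + (6*3 + K(3, 2))) = -23*(-153 + (6*3 + 1/(3 + 2)))/44 = -23*(-153 + (18 + 1/5))/44 = -23*(-153 + (18 + ⅕))/44 = -23*(-153 + 91/5)/44 = -23/44*(-674/5) = 7751/110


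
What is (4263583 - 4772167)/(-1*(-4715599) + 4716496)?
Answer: -508584/9432095 ≈ -0.053921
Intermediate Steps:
(4263583 - 4772167)/(-1*(-4715599) + 4716496) = -508584/(4715599 + 4716496) = -508584/9432095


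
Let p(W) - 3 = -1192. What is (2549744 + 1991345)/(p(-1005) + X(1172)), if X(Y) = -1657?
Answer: -4541089/2846 ≈ -1595.6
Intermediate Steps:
p(W) = -1189 (p(W) = 3 - 1192 = -1189)
(2549744 + 1991345)/(p(-1005) + X(1172)) = (2549744 + 1991345)/(-1189 - 1657) = 4541089/(-2846) = 4541089*(-1/2846) = -4541089/2846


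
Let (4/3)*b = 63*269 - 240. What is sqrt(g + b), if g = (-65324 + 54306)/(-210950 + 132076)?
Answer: sqrt(77952905996981)/78874 ≈ 111.94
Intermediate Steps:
b = 50121/4 (b = 3*(63*269 - 240)/4 = 3*(16947 - 240)/4 = (3/4)*16707 = 50121/4 ≈ 12530.)
g = 5509/39437 (g = -11018/(-78874) = -11018*(-1/78874) = 5509/39437 ≈ 0.13969)
sqrt(g + b) = sqrt(5509/39437 + 50121/4) = sqrt(1976643913/157748) = sqrt(77952905996981)/78874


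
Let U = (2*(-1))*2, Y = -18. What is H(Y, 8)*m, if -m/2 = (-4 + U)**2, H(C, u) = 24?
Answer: -3072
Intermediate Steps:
U = -4 (U = -2*2 = -4)
m = -128 (m = -2*(-4 - 4)**2 = -2*(-8)**2 = -2*64 = -128)
H(Y, 8)*m = 24*(-128) = -3072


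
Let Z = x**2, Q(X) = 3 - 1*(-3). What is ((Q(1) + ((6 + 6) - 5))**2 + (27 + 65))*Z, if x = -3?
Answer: 2349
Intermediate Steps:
Q(X) = 6 (Q(X) = 3 + 3 = 6)
Z = 9 (Z = (-3)**2 = 9)
((Q(1) + ((6 + 6) - 5))**2 + (27 + 65))*Z = ((6 + ((6 + 6) - 5))**2 + (27 + 65))*9 = ((6 + (12 - 5))**2 + 92)*9 = ((6 + 7)**2 + 92)*9 = (13**2 + 92)*9 = (169 + 92)*9 = 261*9 = 2349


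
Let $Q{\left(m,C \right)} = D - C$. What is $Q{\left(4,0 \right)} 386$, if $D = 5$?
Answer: $1930$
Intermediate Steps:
$Q{\left(m,C \right)} = 5 - C$
$Q{\left(4,0 \right)} 386 = \left(5 - 0\right) 386 = \left(5 + 0\right) 386 = 5 \cdot 386 = 1930$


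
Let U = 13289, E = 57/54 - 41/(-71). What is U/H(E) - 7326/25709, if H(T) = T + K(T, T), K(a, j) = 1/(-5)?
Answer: 2183056613208/235417313 ≈ 9273.1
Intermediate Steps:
E = 2087/1278 (E = 57*(1/54) - 41*(-1/71) = 19/18 + 41/71 = 2087/1278 ≈ 1.6330)
K(a, j) = -⅕
H(T) = -⅕ + T (H(T) = T - ⅕ = -⅕ + T)
U/H(E) - 7326/25709 = 13289/(-⅕ + 2087/1278) - 7326/25709 = 13289/(9157/6390) - 7326*1/25709 = 13289*(6390/9157) - 7326/25709 = 84916710/9157 - 7326/25709 = 2183056613208/235417313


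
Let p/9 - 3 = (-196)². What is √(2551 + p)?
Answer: √348322 ≈ 590.19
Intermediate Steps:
p = 345771 (p = 27 + 9*(-196)² = 27 + 9*38416 = 27 + 345744 = 345771)
√(2551 + p) = √(2551 + 345771) = √348322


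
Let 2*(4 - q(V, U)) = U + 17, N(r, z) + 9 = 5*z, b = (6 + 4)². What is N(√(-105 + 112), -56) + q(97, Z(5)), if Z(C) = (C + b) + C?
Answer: -697/2 ≈ -348.50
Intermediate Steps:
b = 100 (b = 10² = 100)
N(r, z) = -9 + 5*z
Z(C) = 100 + 2*C (Z(C) = (C + 100) + C = (100 + C) + C = 100 + 2*C)
q(V, U) = -9/2 - U/2 (q(V, U) = 4 - (U + 17)/2 = 4 - (17 + U)/2 = 4 + (-17/2 - U/2) = -9/2 - U/2)
N(√(-105 + 112), -56) + q(97, Z(5)) = (-9 + 5*(-56)) + (-9/2 - (100 + 2*5)/2) = (-9 - 280) + (-9/2 - (100 + 10)/2) = -289 + (-9/2 - ½*110) = -289 + (-9/2 - 55) = -289 - 119/2 = -697/2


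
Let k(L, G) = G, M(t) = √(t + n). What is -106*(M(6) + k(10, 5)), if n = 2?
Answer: -530 - 212*√2 ≈ -829.81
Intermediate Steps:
M(t) = √(2 + t) (M(t) = √(t + 2) = √(2 + t))
-106*(M(6) + k(10, 5)) = -106*(√(2 + 6) + 5) = -106*(√8 + 5) = -106*(2*√2 + 5) = -106*(5 + 2*√2) = -530 - 212*√2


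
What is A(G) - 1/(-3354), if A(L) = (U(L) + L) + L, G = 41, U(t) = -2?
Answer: 268321/3354 ≈ 80.000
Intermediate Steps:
A(L) = -2 + 2*L (A(L) = (-2 + L) + L = -2 + 2*L)
A(G) - 1/(-3354) = (-2 + 2*41) - 1/(-3354) = (-2 + 82) - 1*(-1/3354) = 80 + 1/3354 = 268321/3354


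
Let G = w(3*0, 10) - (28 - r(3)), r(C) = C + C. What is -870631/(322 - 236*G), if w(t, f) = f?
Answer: -870631/3154 ≈ -276.04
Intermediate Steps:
r(C) = 2*C
G = -12 (G = 10 - (28 - 2*3) = 10 - (28 - 1*6) = 10 - (28 - 6) = 10 - 1*22 = 10 - 22 = -12)
-870631/(322 - 236*G) = -870631/(322 - 236*(-12)) = -870631/(322 + 2832) = -870631/3154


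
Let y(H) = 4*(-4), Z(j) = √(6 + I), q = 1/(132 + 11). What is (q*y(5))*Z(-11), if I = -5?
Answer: -16/143 ≈ -0.11189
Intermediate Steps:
q = 1/143 ≈ 0.0069930
Z(j) = 1 (Z(j) = √(6 - 5) = √1 = 1)
y(H) = -16
(q*y(5))*Z(-11) = ((1/143)*(-16))*1 = -16/143*1 = -16/143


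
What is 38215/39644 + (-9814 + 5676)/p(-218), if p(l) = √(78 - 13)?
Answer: 38215/39644 - 4138*√65/65 ≈ -512.29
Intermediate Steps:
p(l) = √65
38215/39644 + (-9814 + 5676)/p(-218) = 38215/39644 + (-9814 + 5676)/(√65) = 38215*(1/39644) - 4138*√65/65 = 38215/39644 - 4138*√65/65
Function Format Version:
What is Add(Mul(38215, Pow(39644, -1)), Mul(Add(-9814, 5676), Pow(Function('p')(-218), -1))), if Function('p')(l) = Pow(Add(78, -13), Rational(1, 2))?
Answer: Add(Rational(38215, 39644), Mul(Rational(-4138, 65), Pow(65, Rational(1, 2)))) ≈ -512.29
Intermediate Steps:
Function('p')(l) = Pow(65, Rational(1, 2))
Add(Mul(38215, Pow(39644, -1)), Mul(Add(-9814, 5676), Pow(Function('p')(-218), -1))) = Add(Mul(38215, Pow(39644, -1)), Mul(Add(-9814, 5676), Pow(Pow(65, Rational(1, 2)), -1))) = Add(Mul(38215, Rational(1, 39644)), Mul(-4138, Mul(Rational(1, 65), Pow(65, Rational(1, 2))))) = Add(Rational(38215, 39644), Mul(Rational(-4138, 65), Pow(65, Rational(1, 2))))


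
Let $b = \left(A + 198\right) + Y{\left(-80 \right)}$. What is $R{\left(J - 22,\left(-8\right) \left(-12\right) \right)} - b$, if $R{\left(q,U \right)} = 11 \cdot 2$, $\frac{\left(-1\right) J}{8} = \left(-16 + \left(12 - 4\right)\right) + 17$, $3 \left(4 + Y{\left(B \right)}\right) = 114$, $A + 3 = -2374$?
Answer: $2167$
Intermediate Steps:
$A = -2377$ ($A = -3 - 2374 = -2377$)
$Y{\left(B \right)} = 34$ ($Y{\left(B \right)} = -4 + \frac{1}{3} \cdot 114 = -4 + 38 = 34$)
$J = -72$ ($J = - 8 \left(\left(-16 + \left(12 - 4\right)\right) + 17\right) = - 8 \left(\left(-16 + 8\right) + 17\right) = - 8 \left(-8 + 17\right) = \left(-8\right) 9 = -72$)
$R{\left(q,U \right)} = 22$
$b = -2145$ ($b = \left(-2377 + 198\right) + 34 = -2179 + 34 = -2145$)
$R{\left(J - 22,\left(-8\right) \left(-12\right) \right)} - b = 22 - -2145 = 22 + 2145 = 2167$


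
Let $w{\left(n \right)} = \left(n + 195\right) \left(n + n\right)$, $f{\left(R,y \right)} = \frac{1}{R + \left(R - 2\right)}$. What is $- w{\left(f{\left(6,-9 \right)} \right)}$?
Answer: $- \frac{1951}{50} \approx -39.02$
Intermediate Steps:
$f{\left(R,y \right)} = \frac{1}{-2 + 2 R}$ ($f{\left(R,y \right)} = \frac{1}{R + \left(-2 + R\right)} = \frac{1}{-2 + 2 R}$)
$w{\left(n \right)} = 2 n \left(195 + n\right)$ ($w{\left(n \right)} = \left(195 + n\right) 2 n = 2 n \left(195 + n\right)$)
$- w{\left(f{\left(6,-9 \right)} \right)} = - 2 \frac{1}{2 \left(-1 + 6\right)} \left(195 + \frac{1}{2 \left(-1 + 6\right)}\right) = - 2 \frac{1}{2 \cdot 5} \left(195 + \frac{1}{2 \cdot 5}\right) = - 2 \cdot \frac{1}{2} \cdot \frac{1}{5} \left(195 + \frac{1}{2} \cdot \frac{1}{5}\right) = - \frac{2 \left(195 + \frac{1}{10}\right)}{10} = - \frac{2 \cdot 1951}{10 \cdot 10} = \left(-1\right) \frac{1951}{50} = - \frac{1951}{50}$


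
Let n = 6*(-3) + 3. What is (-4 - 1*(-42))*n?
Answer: -570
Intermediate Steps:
n = -15 (n = -18 + 3 = -15)
(-4 - 1*(-42))*n = (-4 - 1*(-42))*(-15) = (-4 + 42)*(-15) = 38*(-15) = -570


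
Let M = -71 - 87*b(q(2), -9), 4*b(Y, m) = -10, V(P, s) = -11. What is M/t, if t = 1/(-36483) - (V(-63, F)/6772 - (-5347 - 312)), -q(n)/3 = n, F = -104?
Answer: -36194711334/1398128420743 ≈ -0.025888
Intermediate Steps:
q(n) = -3*n
b(Y, m) = -5/2 (b(Y, m) = (¼)*(-10) = -5/2)
M = 293/2 (M = -71 - 87*(-5/2) = -71 + 435/2 = 293/2 ≈ 146.50)
t = -1398128420743/247062876 (t = 1/(-36483) - (-11/6772 - (-5347 - 312)) = -1/36483 - (-11*1/6772 - 1*(-5659)) = -1/36483 - (-11/6772 + 5659) = -1/36483 - 1*38322737/6772 = -1/36483 - 38322737/6772 = -1398128420743/247062876 ≈ -5659.0)
M/t = 293/(2*(-1398128420743/247062876)) = (293/2)*(-247062876/1398128420743) = -36194711334/1398128420743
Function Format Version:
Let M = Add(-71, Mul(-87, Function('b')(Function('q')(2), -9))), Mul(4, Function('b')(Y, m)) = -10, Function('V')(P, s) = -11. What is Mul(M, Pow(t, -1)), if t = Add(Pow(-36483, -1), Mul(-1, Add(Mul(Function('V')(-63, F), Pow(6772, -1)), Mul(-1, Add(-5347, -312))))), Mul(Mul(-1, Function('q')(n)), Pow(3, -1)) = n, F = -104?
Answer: Rational(-36194711334, 1398128420743) ≈ -0.025888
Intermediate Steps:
Function('q')(n) = Mul(-3, n)
Function('b')(Y, m) = Rational(-5, 2) (Function('b')(Y, m) = Mul(Rational(1, 4), -10) = Rational(-5, 2))
M = Rational(293, 2) (M = Add(-71, Mul(-87, Rational(-5, 2))) = Add(-71, Rational(435, 2)) = Rational(293, 2) ≈ 146.50)
t = Rational(-1398128420743, 247062876) (t = Add(Pow(-36483, -1), Mul(-1, Add(Mul(-11, Pow(6772, -1)), Mul(-1, Add(-5347, -312))))) = Add(Rational(-1, 36483), Mul(-1, Add(Mul(-11, Rational(1, 6772)), Mul(-1, -5659)))) = Add(Rational(-1, 36483), Mul(-1, Add(Rational(-11, 6772), 5659))) = Add(Rational(-1, 36483), Mul(-1, Rational(38322737, 6772))) = Add(Rational(-1, 36483), Rational(-38322737, 6772)) = Rational(-1398128420743, 247062876) ≈ -5659.0)
Mul(M, Pow(t, -1)) = Mul(Rational(293, 2), Pow(Rational(-1398128420743, 247062876), -1)) = Mul(Rational(293, 2), Rational(-247062876, 1398128420743)) = Rational(-36194711334, 1398128420743)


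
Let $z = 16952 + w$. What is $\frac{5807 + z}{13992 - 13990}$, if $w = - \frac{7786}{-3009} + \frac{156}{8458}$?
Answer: $\frac{17037813235}{1497066} \approx 11381.0$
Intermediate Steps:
$w = \frac{1950688}{748533}$ ($w = \left(-7786\right) \left(- \frac{1}{3009}\right) + 156 \cdot \frac{1}{8458} = \frac{458}{177} + \frac{78}{4229} = \frac{1950688}{748533} \approx 2.606$)
$z = \frac{12691082104}{748533}$ ($z = 16952 + \frac{1950688}{748533} = \frac{12691082104}{748533} \approx 16955.0$)
$\frac{5807 + z}{13992 - 13990} = \frac{5807 + \frac{12691082104}{748533}}{13992 - 13990} = \frac{17037813235}{748533 \cdot 2} = \frac{17037813235}{748533} \cdot \frac{1}{2} = \frac{17037813235}{1497066}$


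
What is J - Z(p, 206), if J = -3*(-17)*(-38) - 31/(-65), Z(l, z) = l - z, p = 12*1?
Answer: -113329/65 ≈ -1743.5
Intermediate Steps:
p = 12
J = -125939/65 (J = 51*(-38) - 31*(-1/65) = -1938 + 31/65 = -125939/65 ≈ -1937.5)
J - Z(p, 206) = -125939/65 - (12 - 1*206) = -125939/65 - (12 - 206) = -125939/65 - 1*(-194) = -125939/65 + 194 = -113329/65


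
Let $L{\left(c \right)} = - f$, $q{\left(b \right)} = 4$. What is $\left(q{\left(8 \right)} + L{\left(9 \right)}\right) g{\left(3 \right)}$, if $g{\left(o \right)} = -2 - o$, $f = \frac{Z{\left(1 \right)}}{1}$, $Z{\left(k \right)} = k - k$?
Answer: $-20$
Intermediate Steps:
$Z{\left(k \right)} = 0$
$f = 0$ ($f = \frac{0}{1} = 0 \cdot 1 = 0$)
$L{\left(c \right)} = 0$ ($L{\left(c \right)} = \left(-1\right) 0 = 0$)
$\left(q{\left(8 \right)} + L{\left(9 \right)}\right) g{\left(3 \right)} = \left(4 + 0\right) \left(-2 - 3\right) = 4 \left(-2 - 3\right) = 4 \left(-5\right) = -20$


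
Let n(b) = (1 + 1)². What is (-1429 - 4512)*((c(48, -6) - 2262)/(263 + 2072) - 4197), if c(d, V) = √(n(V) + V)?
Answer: 58235208837/2335 - 5941*I*√2/2335 ≈ 2.494e+7 - 3.5982*I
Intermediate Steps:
n(b) = 4 (n(b) = 2² = 4)
c(d, V) = √(4 + V)
(-1429 - 4512)*((c(48, -6) - 2262)/(263 + 2072) - 4197) = (-1429 - 4512)*((√(4 - 6) - 2262)/(263 + 2072) - 4197) = -5941*((√(-2) - 2262)/2335 - 4197) = -5941*((I*√2 - 2262)*(1/2335) - 4197) = -5941*((-2262 + I*√2)*(1/2335) - 4197) = -5941*((-2262/2335 + I*√2/2335) - 4197) = -5941*(-9802257/2335 + I*√2/2335) = 58235208837/2335 - 5941*I*√2/2335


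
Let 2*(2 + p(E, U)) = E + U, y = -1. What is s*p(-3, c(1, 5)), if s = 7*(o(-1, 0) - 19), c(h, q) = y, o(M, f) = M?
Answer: 560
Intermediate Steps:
c(h, q) = -1
p(E, U) = -2 + E/2 + U/2 (p(E, U) = -2 + (E + U)/2 = -2 + (E/2 + U/2) = -2 + E/2 + U/2)
s = -140 (s = 7*(-1 - 19) = 7*(-20) = -140)
s*p(-3, c(1, 5)) = -140*(-2 + (½)*(-3) + (½)*(-1)) = -140*(-2 - 3/2 - ½) = -140*(-4) = 560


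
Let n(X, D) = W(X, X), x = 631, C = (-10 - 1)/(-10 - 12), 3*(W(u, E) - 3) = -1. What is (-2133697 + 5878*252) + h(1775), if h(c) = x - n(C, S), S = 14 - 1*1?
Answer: -1955438/3 ≈ -6.5181e+5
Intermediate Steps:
W(u, E) = 8/3 (W(u, E) = 3 + (1/3)*(-1) = 3 - 1/3 = 8/3)
C = 1/2 (C = -11/(-22) = -11*(-1/22) = 1/2 ≈ 0.50000)
S = 13 (S = 14 - 1 = 13)
n(X, D) = 8/3
h(c) = 1885/3 (h(c) = 631 - 1*8/3 = 631 - 8/3 = 1885/3)
(-2133697 + 5878*252) + h(1775) = (-2133697 + 5878*252) + 1885/3 = (-2133697 + 1481256) + 1885/3 = -652441 + 1885/3 = -1955438/3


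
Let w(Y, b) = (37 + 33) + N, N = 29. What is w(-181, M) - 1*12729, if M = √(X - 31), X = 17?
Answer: -12630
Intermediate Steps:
M = I*√14 (M = √(17 - 31) = √(-14) = I*√14 ≈ 3.7417*I)
w(Y, b) = 99 (w(Y, b) = (37 + 33) + 29 = 70 + 29 = 99)
w(-181, M) - 1*12729 = 99 - 1*12729 = 99 - 12729 = -12630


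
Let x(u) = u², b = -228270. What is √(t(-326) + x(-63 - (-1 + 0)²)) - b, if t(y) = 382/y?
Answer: 228270 + √108795491/163 ≈ 2.2833e+5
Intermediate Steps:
√(t(-326) + x(-63 - (-1 + 0)²)) - b = √(382/(-326) + (-63 - (-1 + 0)²)²) - 1*(-228270) = √(382*(-1/326) + (-63 - 1*(-1)²)²) + 228270 = √(-191/163 + (-63 - 1*1)²) + 228270 = √(-191/163 + (-63 - 1)²) + 228270 = √(-191/163 + (-64)²) + 228270 = √(-191/163 + 4096) + 228270 = √(667457/163) + 228270 = √108795491/163 + 228270 = 228270 + √108795491/163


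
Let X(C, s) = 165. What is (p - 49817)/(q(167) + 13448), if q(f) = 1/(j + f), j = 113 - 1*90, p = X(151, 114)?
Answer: -9433880/2555121 ≈ -3.6921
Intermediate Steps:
p = 165
j = 23 (j = 113 - 90 = 23)
q(f) = 1/(23 + f)
(p - 49817)/(q(167) + 13448) = (165 - 49817)/(1/(23 + 167) + 13448) = -49652/(1/190 + 13448) = -49652/2555121/190 = -49652*190/2555121 = -9433880/2555121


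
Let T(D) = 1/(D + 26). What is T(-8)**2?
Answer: 1/324 ≈ 0.0030864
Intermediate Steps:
T(D) = 1/(26 + D)
T(-8)**2 = (1/(26 - 8))**2 = (1/18)**2 = 1/324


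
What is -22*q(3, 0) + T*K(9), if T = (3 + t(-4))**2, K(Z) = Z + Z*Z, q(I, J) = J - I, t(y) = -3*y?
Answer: 20316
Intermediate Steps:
K(Z) = Z + Z**2
T = 225 (T = (3 - 3*(-4))**2 = (3 + 12)**2 = 15**2 = 225)
-22*q(3, 0) + T*K(9) = -22*(0 - 1*3) + 225*(9*(1 + 9)) = -22*(0 - 3) + 225*(9*10) = -22*(-3) + 225*90 = 66 + 20250 = 20316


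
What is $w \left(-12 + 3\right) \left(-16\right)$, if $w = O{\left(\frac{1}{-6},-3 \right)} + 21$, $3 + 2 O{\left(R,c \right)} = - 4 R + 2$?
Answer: $3000$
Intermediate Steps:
$O{\left(R,c \right)} = - \frac{1}{2} - 2 R$ ($O{\left(R,c \right)} = - \frac{3}{2} + \frac{- 4 R + 2}{2} = - \frac{3}{2} + \frac{2 - 4 R}{2} = - \frac{3}{2} - \left(-1 + 2 R\right) = - \frac{1}{2} - 2 R$)
$w = \frac{125}{6}$ ($w = \left(- \frac{1}{2} - \frac{2}{-6}\right) + 21 = \left(- \frac{1}{2} - - \frac{1}{3}\right) + 21 = \left(- \frac{1}{2} + \frac{1}{3}\right) + 21 = - \frac{1}{6} + 21 = \frac{125}{6} \approx 20.833$)
$w \left(-12 + 3\right) \left(-16\right) = \frac{125 \left(-12 + 3\right) \left(-16\right)}{6} = \frac{125 \left(\left(-9\right) \left(-16\right)\right)}{6} = \frac{125}{6} \cdot 144 = 3000$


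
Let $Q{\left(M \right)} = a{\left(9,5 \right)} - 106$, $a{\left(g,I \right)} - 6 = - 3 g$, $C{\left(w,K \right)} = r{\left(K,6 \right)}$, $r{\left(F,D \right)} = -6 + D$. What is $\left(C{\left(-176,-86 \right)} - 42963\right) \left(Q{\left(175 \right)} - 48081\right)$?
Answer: $2071160304$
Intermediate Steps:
$C{\left(w,K \right)} = 0$ ($C{\left(w,K \right)} = -6 + 6 = 0$)
$a{\left(g,I \right)} = 6 - 3 g$
$Q{\left(M \right)} = -127$ ($Q{\left(M \right)} = \left(6 - 27\right) - 106 = -21 - 106 = -127$)
$\left(C{\left(-176,-86 \right)} - 42963\right) \left(Q{\left(175 \right)} - 48081\right) = \left(0 - 42963\right) \left(-127 - 48081\right) = \left(-42963\right) \left(-48208\right) = 2071160304$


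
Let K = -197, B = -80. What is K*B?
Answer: 15760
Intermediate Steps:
K*B = -197*(-80) = 15760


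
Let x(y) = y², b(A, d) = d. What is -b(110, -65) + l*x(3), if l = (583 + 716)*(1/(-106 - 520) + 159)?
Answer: 1163680993/626 ≈ 1.8589e+6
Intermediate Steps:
l = 129293367/626 (l = 1299*(1/(-626) + 159) = 1299*(-1/626 + 159) = 1299*(99533/626) = 129293367/626 ≈ 2.0654e+5)
-b(110, -65) + l*x(3) = -1*(-65) + (129293367/626)*3² = 65 + (129293367/626)*9 = 65 + 1163640303/626 = 1163680993/626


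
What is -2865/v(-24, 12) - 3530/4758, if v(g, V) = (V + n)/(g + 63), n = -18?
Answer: 88602325/4758 ≈ 18622.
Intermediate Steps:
v(g, V) = (-18 + V)/(63 + g) (v(g, V) = (V - 18)/(g + 63) = (-18 + V)/(63 + g))
-2865/v(-24, 12) - 3530/4758 = -2865*(63 - 24)/(-18 + 12) - 3530/4758 = -2865/(-6/39) - 3530*1/4758 = -2865/((1/39)*(-6)) - 1765/2379 = -2865/(-2/13) - 1765/2379 = -2865*(-13/2) - 1765/2379 = 37245/2 - 1765/2379 = 88602325/4758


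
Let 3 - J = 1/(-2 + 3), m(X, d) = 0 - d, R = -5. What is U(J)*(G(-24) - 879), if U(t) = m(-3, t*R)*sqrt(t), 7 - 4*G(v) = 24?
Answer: -17665*sqrt(2)/2 ≈ -12491.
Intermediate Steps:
G(v) = -17/4 (G(v) = 7/4 - 1/4*24 = 7/4 - 6 = -17/4)
m(X, d) = -d
J = 2 (J = 3 - 1/(-2 + 3) = 3 - 1/1 = 3 - 1*1 = 3 - 1 = 2)
U(t) = 5*t**(3/2) (U(t) = (-t*(-5))*sqrt(t) = (-(-5)*t)*sqrt(t) = (5*t)*sqrt(t) = 5*t**(3/2))
U(J)*(G(-24) - 879) = (5*2**(3/2))*(-17/4 - 879) = (5*(2*sqrt(2)))*(-3533/4) = (10*sqrt(2))*(-3533/4) = -17665*sqrt(2)/2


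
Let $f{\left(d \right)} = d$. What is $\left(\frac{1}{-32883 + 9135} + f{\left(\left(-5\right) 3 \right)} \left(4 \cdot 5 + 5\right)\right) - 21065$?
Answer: $- \frac{509157121}{23748} \approx -21440.0$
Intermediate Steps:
$\left(\frac{1}{-32883 + 9135} + f{\left(\left(-5\right) 3 \right)} \left(4 \cdot 5 + 5\right)\right) - 21065 = \left(\frac{1}{-32883 + 9135} + \left(-5\right) 3 \left(4 \cdot 5 + 5\right)\right) - 21065 = \left(\frac{1}{-23748} - 15 \left(20 + 5\right)\right) - 21065 = \left(- \frac{1}{23748} - 375\right) - 21065 = - \frac{8905501}{23748} - 21065 = - \frac{509157121}{23748}$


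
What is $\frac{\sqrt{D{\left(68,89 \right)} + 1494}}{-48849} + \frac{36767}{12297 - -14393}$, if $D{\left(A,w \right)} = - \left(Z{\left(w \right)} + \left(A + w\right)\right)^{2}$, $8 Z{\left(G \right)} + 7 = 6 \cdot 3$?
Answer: $\frac{36767}{26690} - \frac{i \sqrt{1509673}}{390792} \approx 1.3776 - 0.0031441 i$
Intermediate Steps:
$Z{\left(G \right)} = \frac{11}{8}$ ($Z{\left(G \right)} = - \frac{7}{8} + \frac{6 \cdot 3}{8} = - \frac{7}{8} + \frac{1}{8} \cdot 18 = - \frac{7}{8} + \frac{9}{4} = \frac{11}{8}$)
$D{\left(A,w \right)} = - \left(\frac{11}{8} + A + w\right)^{2}$ ($D{\left(A,w \right)} = - \left(\frac{11}{8} + \left(A + w\right)\right)^{2} = - \left(\frac{11}{8} + A + w\right)^{2}$)
$\frac{\sqrt{D{\left(68,89 \right)} + 1494}}{-48849} + \frac{36767}{12297 - -14393} = \frac{\sqrt{- \frac{\left(11 + 8 \cdot 68 + 8 \cdot 89\right)^{2}}{64} + 1494}}{-48849} + \frac{36767}{12297 - -14393} = \sqrt{- \frac{\left(11 + 544 + 712\right)^{2}}{64} + 1494} \left(- \frac{1}{48849}\right) + \frac{36767}{12297 + 14393} = \sqrt{- \frac{1267^{2}}{64} + 1494} \left(- \frac{1}{48849}\right) + \frac{36767}{26690} = \sqrt{\left(- \frac{1}{64}\right) 1605289 + 1494} \left(- \frac{1}{48849}\right) + 36767 \cdot \frac{1}{26690} = \sqrt{- \frac{1605289}{64} + 1494} \left(- \frac{1}{48849}\right) + \frac{36767}{26690} = \sqrt{- \frac{1509673}{64}} \left(- \frac{1}{48849}\right) + \frac{36767}{26690} = \frac{i \sqrt{1509673}}{8} \left(- \frac{1}{48849}\right) + \frac{36767}{26690} = - \frac{i \sqrt{1509673}}{390792} + \frac{36767}{26690} = \frac{36767}{26690} - \frac{i \sqrt{1509673}}{390792}$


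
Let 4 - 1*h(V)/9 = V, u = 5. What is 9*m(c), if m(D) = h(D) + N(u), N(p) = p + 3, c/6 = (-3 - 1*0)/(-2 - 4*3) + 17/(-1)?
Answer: 59877/7 ≈ 8553.9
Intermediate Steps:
h(V) = 36 - 9*V
c = -705/7 (c = 6*((-3 - 1*0)/(-2 - 4*3) + 17/(-1)) = 6*((-3 + 0)/(-2 - 12) + 17*(-1)) = 6*(-3/(-14) - 17) = 6*(-3*(-1/14) - 17) = 6*(3/14 - 17) = 6*(-235/14) = -705/7 ≈ -100.71)
N(p) = 3 + p
m(D) = 44 - 9*D (m(D) = (36 - 9*D) + (3 + 5) = (36 - 9*D) + 8 = 44 - 9*D)
9*m(c) = 9*(44 - 9*(-705/7)) = 9*(44 + 6345/7) = 9*(6653/7) = 59877/7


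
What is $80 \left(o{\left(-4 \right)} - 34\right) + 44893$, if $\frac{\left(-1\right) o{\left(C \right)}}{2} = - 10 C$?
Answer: $35773$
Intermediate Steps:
$o{\left(C \right)} = 20 C$ ($o{\left(C \right)} = - 2 \left(- 10 C\right) = 20 C$)
$80 \left(o{\left(-4 \right)} - 34\right) + 44893 = 80 \left(20 \left(-4\right) - 34\right) + 44893 = 80 \left(-80 - 34\right) + 44893 = 80 \left(-114\right) + 44893 = -9120 + 44893 = 35773$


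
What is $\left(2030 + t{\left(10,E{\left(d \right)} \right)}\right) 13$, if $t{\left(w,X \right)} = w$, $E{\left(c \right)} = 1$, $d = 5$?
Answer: $26520$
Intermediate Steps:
$\left(2030 + t{\left(10,E{\left(d \right)} \right)}\right) 13 = \left(2030 + 10\right) 13 = 2040 \cdot 13 = 26520$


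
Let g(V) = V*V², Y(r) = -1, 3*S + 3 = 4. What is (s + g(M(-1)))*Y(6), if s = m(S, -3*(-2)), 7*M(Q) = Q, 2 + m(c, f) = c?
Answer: 1718/1029 ≈ 1.6696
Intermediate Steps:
S = ⅓ (S = -1 + (⅓)*4 = -1 + 4/3 = ⅓ ≈ 0.33333)
m(c, f) = -2 + c
M(Q) = Q/7
g(V) = V³
s = -5/3 (s = -2 + ⅓ = -5/3 ≈ -1.6667)
(s + g(M(-1)))*Y(6) = (-5/3 + ((⅐)*(-1))³)*(-1) = (-5/3 + (-⅐)³)*(-1) = (-5/3 - 1/343)*(-1) = -1718/1029*(-1) = 1718/1029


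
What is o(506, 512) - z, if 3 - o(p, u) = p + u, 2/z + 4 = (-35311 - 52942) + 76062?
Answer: -12377923/12195 ≈ -1015.0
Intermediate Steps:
z = -2/12195 (z = 2/(-4 + ((-35311 - 52942) + 76062)) = 2/(-4 + (-88253 + 76062)) = 2/(-4 - 12191) = 2/(-12195) = 2*(-1/12195) = -2/12195 ≈ -0.00016400)
o(p, u) = 3 - p - u (o(p, u) = 3 - (p + u) = 3 + (-p - u) = 3 - p - u)
o(506, 512) - z = (3 - 1*506 - 1*512) - 1*(-2/12195) = (3 - 506 - 512) + 2/12195 = -1015 + 2/12195 = -12377923/12195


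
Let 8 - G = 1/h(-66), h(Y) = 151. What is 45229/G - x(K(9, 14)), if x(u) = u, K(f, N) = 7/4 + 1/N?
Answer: 191166655/33796 ≈ 5656.5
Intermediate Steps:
K(f, N) = 7/4 + 1/N (K(f, N) = 7*(¼) + 1/N = 7/4 + 1/N)
G = 1207/151 (G = 8 - 1/151 = 1207/151 ≈ 7.9934)
45229/G - x(K(9, 14)) = 45229/(1207/151) - (7/4 + 1/14) = 45229*(151/1207) - (7/4 + 1/14) = 6829579/1207 - 1*51/28 = 6829579/1207 - 51/28 = 191166655/33796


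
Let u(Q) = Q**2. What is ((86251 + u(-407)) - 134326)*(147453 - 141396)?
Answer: 712145718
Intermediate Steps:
((86251 + u(-407)) - 134326)*(147453 - 141396) = ((86251 + (-407)**2) - 134326)*(147453 - 141396) = ((86251 + 165649) - 134326)*6057 = (251900 - 134326)*6057 = 117574*6057 = 712145718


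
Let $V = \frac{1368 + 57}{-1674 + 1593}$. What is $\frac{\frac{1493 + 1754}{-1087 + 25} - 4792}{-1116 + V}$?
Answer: $\frac{15277053}{3611626} \approx 4.23$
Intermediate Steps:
$V = - \frac{475}{27}$ ($V = \frac{1425}{-81} = 1425 \left(- \frac{1}{81}\right) = - \frac{475}{27} \approx -17.593$)
$\frac{\frac{1493 + 1754}{-1087 + 25} - 4792}{-1116 + V} = \frac{\frac{1493 + 1754}{-1087 + 25} - 4792}{-1116 - \frac{475}{27}} = \frac{\frac{3247}{-1062} - 4792}{- \frac{30607}{27}} = \left(3247 \left(- \frac{1}{1062}\right) - 4792\right) \left(- \frac{27}{30607}\right) = \left(- \frac{3247}{1062} - 4792\right) \left(- \frac{27}{30607}\right) = \left(- \frac{5092351}{1062}\right) \left(- \frac{27}{30607}\right) = \frac{15277053}{3611626}$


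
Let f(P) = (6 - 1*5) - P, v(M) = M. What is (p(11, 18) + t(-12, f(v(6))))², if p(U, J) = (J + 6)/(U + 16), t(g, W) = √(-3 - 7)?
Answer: -746/81 + 16*I*√10/9 ≈ -9.2099 + 5.6218*I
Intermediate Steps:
f(P) = 1 - P (f(P) = (6 - 5) - P = 1 - P)
t(g, W) = I*√10 (t(g, W) = √(-10) = I*√10)
p(U, J) = (6 + J)/(16 + U)
(p(11, 18) + t(-12, f(v(6))))² = ((6 + 18)/(16 + 11) + I*√10)² = (24/27 + I*√10)² = ((1/27)*24 + I*√10)² = (8/9 + I*√10)²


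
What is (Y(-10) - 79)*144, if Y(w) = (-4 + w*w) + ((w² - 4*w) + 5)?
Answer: 23328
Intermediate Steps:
Y(w) = 1 - 4*w + 2*w² (Y(w) = (-4 + w²) + (5 + w² - 4*w) = 1 - 4*w + 2*w²)
(Y(-10) - 79)*144 = ((1 - 4*(-10) + 2*(-10)²) - 79)*144 = ((1 + 40 + 2*100) - 79)*144 = ((1 + 40 + 200) - 79)*144 = (241 - 79)*144 = 162*144 = 23328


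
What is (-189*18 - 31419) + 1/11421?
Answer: -397690640/11421 ≈ -34821.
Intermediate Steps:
(-189*18 - 31419) + 1/11421 = (-3402 - 31419) + 1/11421 = -34821 + 1/11421 = -397690640/11421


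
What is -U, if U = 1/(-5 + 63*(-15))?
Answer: 1/950 ≈ 0.0010526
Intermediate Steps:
U = -1/950 (U = 1/(-5 - 945) = 1/(-950) = -1/950 ≈ -0.0010526)
-U = -1*(-1/950) = 1/950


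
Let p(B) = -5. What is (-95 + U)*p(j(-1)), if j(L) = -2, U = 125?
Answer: -150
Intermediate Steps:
(-95 + U)*p(j(-1)) = (-95 + 125)*(-5) = 30*(-5) = -150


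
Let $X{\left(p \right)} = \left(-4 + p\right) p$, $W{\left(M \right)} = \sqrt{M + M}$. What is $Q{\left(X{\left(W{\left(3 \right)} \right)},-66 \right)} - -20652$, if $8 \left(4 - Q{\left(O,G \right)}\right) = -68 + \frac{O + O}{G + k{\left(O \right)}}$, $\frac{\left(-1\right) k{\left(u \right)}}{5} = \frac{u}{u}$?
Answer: $\frac{1467181}{71} - \frac{\sqrt{6}}{71} \approx 20665.0$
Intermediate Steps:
$k{\left(u \right)} = -5$ ($k{\left(u \right)} = - 5 \frac{u}{u} = \left(-5\right) 1 = -5$)
$W{\left(M \right)} = \sqrt{2} \sqrt{M}$ ($W{\left(M \right)} = \sqrt{2 M} = \sqrt{2} \sqrt{M}$)
$X{\left(p \right)} = p \left(-4 + p\right)$
$Q{\left(O,G \right)} = \frac{25}{2} - \frac{O}{4 \left(-5 + G\right)}$ ($Q{\left(O,G \right)} = 4 - \frac{-68 + \frac{O + O}{G - 5}}{8} = 4 - \frac{-68 + \frac{2 O}{-5 + G}}{8} = 4 - \left(- \frac{17}{2} + \frac{O}{4 \left(-5 + G\right)}\right) = \frac{25}{2} - \frac{O}{4 \left(-5 + G\right)}$)
$Q{\left(X{\left(W{\left(3 \right)} \right)},-66 \right)} - -20652 = \frac{-250 - \sqrt{2} \sqrt{3} \left(-4 + \sqrt{2} \sqrt{3}\right) + 50 \left(-66\right)}{4 \left(-5 - 66\right)} - -20652 = \frac{-250 - \sqrt{6} \left(-4 + \sqrt{6}\right) - 3300}{4 \left(-71\right)} + 20652 = \frac{1}{4} \left(- \frac{1}{71}\right) \left(-250 - \sqrt{6} \left(-4 + \sqrt{6}\right) - 3300\right) + 20652 = \frac{1}{4} \left(- \frac{1}{71}\right) \left(-3550 - \sqrt{6} \left(-4 + \sqrt{6}\right)\right) + 20652 = \left(\frac{25}{2} + \frac{\sqrt{6} \left(-4 + \sqrt{6}\right)}{284}\right) + 20652 = \frac{41329}{2} + \frac{\sqrt{6} \left(-4 + \sqrt{6}\right)}{284}$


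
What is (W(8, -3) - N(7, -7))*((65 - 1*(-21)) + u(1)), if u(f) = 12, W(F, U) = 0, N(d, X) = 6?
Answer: -588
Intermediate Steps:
(W(8, -3) - N(7, -7))*((65 - 1*(-21)) + u(1)) = (0 - 1*6)*((65 - 1*(-21)) + 12) = (0 - 6)*((65 + 21) + 12) = -6*(86 + 12) = -6*98 = -588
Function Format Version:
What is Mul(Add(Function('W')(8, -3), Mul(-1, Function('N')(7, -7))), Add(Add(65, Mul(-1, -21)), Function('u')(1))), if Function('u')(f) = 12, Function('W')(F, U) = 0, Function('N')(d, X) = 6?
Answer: -588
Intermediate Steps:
Mul(Add(Function('W')(8, -3), Mul(-1, Function('N')(7, -7))), Add(Add(65, Mul(-1, -21)), Function('u')(1))) = Mul(Add(0, Mul(-1, 6)), Add(Add(65, Mul(-1, -21)), 12)) = Mul(Add(0, -6), Add(Add(65, 21), 12)) = Mul(-6, Add(86, 12)) = Mul(-6, 98) = -588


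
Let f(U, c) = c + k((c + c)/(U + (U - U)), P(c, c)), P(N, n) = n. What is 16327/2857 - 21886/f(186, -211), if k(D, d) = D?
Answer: 3069480902/28332869 ≈ 108.34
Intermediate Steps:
f(U, c) = c + 2*c/U (f(U, c) = c + (c + c)/(U + (U - U)) = c + (2*c)/(U + 0) = c + (2*c)/U = c + 2*c/U)
16327/2857 - 21886/f(186, -211) = 16327/2857 - 21886*(-186/(211*(2 + 186))) = 16327*(1/2857) - 21886/((-211*1/186*188)) = 16327/2857 - 21886/(-19834/93) = 16327/2857 - 21886*(-93/19834) = 16327/2857 + 1017699/9917 = 3069480902/28332869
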